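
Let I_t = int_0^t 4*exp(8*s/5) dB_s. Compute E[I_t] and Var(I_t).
E[I_t] = 0; Var(I_t) = 5*exp(16*t/5) - 5

The Itô integral of a deterministic integrand f(s) has mean 0 because each increment f(s) * (B_{s+ds} - B_s) has mean 0. By the Itô isometry:
  Var( int_0^t f(s) dB_s ) = E[ (int_0^t f(s) dB_s)^2 ] = int_0^t f(s)^2 ds.
Here f(s) = 4*exp(8*s/5), so f(s)^2 = 16*exp(16*s/5). Integrate:
  int_0^t (16*exp(16*s/5)) ds = 5*exp(16*t/5) - 5.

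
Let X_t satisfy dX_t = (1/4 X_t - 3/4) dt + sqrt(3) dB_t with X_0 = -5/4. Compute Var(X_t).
Var(X_t) = 6*exp(t/2) - 6

The variance V(t) = Var(X_t) satisfies V'(t) = 2 a V(t) + c^2 with V(0) = 0 (drift coefficient is linear in X, diffusion is constant). With a = 1/4, c = sqrt(3), the solution is
  V(t) = (c^2 / (2 a)) * (exp(2 a t) - 1)
       = (sqrt(3)^2 / (2*(1/4))) * (exp((1/2) t) - 1)
       = 6*exp(t/2) - 6.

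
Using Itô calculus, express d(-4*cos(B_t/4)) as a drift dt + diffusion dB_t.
d(-4*cos(B_t/4)) = (cos(B_t/4)/8) dt + (sin(B_t/4)) dB_t

Itô's formula for f(B_t) gives d f(B_t) = f'(B_t) dB_t + (1/2) f''(B_t) dt. Compute derivatives of f(x) = -4*cos(x/4):
  f'(x)  = sin(x/4)
  f''(x) = cos(x/4)/4
Substitute x = B_t and multiply the f'' term by 1/2:
  drift     = (1/2) * (cos(x/4)/4) evaluated at B_t = cos(B_t/4)/8
  diffusion = (sin(x/4)) evaluated at B_t = sin(B_t/4)
Therefore d(-4*cos(B_t/4)) = (cos(B_t/4)/8) dt + (sin(B_t/4)) dB_t.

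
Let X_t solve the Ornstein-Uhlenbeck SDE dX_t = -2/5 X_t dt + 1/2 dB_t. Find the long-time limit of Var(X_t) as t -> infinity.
lim Var(X_t) = 5/16

The OU SDE dX = -theta X dt + sigma dB admits the integrating factor exp(theta t): d(exp(theta t) X_t) = sigma exp(theta t) dB_t. Integrating from 0 to t gives X_t = x_0 * exp(-theta t) + sigma * int_0^t exp(-theta (t-s)) dB_s for any initial x_0. The Itô integral has variance (by the Itô isometry) sigma^2 * int_0^t exp(-2 theta (t - s)) ds = sigma^2 * (1 - exp(-2 theta t)) / (2 theta), independent of x_0.
With theta = 2/5, sigma = 1/2:
  Var(X_t) = (1/2)^2 * (1 - exp(-2*2/5 t)) / (2 * 2/5) = 5/16 - 5*exp(-4*t/5)/16.
As t -> infinity, exp(-2*2/5 t) -> 0, so the stationary variance is sigma^2 / (2 theta) = 5/16.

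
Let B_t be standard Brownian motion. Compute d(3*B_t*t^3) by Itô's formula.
d(3*B_t*t^3) = (9*B_t*t^2) dt + (3*t^3) dB_t

Itô's formula for f(t, x): d f(t, B_t) = (f_t + (1/2) f_xx) dt + f_x dB_t. Compute partials of f(t, x) = 3*t^3*x:
  f_t(t,x)  = 9*t^2*x
  f_x(t,x)  = 3*t^3
  f_xx(t,x) = 0
Assemble drift = f_t + (1/2) f_xx = 9*t^2*x and diffusion = f_x = 3*t^3. Substituting x = B_t:
  d(3*B_t*t^3) = (9*B_t*t^2) dt + (3*t^3) dB_t.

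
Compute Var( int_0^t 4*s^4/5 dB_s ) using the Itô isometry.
Var = 16*t^9/225

The Itô integral of a deterministic integrand f(s) has mean 0 because each increment f(s) * (B_{s+ds} - B_s) has mean 0. By the Itô isometry:
  Var( int_0^t f(s) dB_s ) = E[ (int_0^t f(s) dB_s)^2 ] = int_0^t f(s)^2 ds.
Here f(s) = 4*s^4/5, so f(s)^2 = 16*s^8/25. Integrate:
  int_0^t (16*s^8/25) ds = 16*t^9/225.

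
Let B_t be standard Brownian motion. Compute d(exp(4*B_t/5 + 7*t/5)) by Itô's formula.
d(exp(4*B_t/5 + 7*t/5)) = (43*exp(4*B_t/5 + 7*t/5)/25) dt + (4*exp(4*B_t/5 + 7*t/5)/5) dB_t

Itô's formula for f(t, x): d f(t, B_t) = (f_t + (1/2) f_xx) dt + f_x dB_t. Compute partials of f(t, x) = exp(7*t/5 + 4*x/5):
  f_t(t,x)  = 7*exp(7*t/5 + 4*x/5)/5
  f_x(t,x)  = 4*exp(7*t/5 + 4*x/5)/5
  f_xx(t,x) = 16*exp(7*t/5 + 4*x/5)/25
Assemble drift = f_t + (1/2) f_xx = 43*exp(7*t/5 + 4*x/5)/25 and diffusion = f_x = 4*exp(7*t/5 + 4*x/5)/5. Substituting x = B_t:
  d(exp(4*B_t/5 + 7*t/5)) = (43*exp(4*B_t/5 + 7*t/5)/25) dt + (4*exp(4*B_t/5 + 7*t/5)/5) dB_t.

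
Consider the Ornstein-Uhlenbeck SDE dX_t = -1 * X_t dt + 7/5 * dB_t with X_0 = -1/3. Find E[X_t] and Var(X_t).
E[X_t] = -exp(-t)/3; Var(X_t) = 49/50 - 49*exp(-2*t)/50

The OU SDE dX = -theta X dt + sigma dB admits the integrating factor exp(theta t): d(exp(theta t) X_t) = sigma exp(theta t) dB_t. Integrating from 0 to t:
  X_t = x_0 * exp(-theta t) + sigma * int_0^t exp(-theta (t-s)) dB_s.
The Itô integral has mean 0 and (by the Itô isometry) variance sigma^2 * int_0^t exp(-2 theta (t - s)) ds = sigma^2 * (1 - exp(-2 theta t)) / (2 theta).
With theta = 1, sigma = 7/5, x_0 = -1/3:
  E[X_t] = -1/3 * exp(-1 t) = -exp(-t)/3
  Var(X_t) = (7/5)^2 * (1 - exp(-2*1 t)) / (2 * 1) = 49/50 - 49*exp(-2*t)/50.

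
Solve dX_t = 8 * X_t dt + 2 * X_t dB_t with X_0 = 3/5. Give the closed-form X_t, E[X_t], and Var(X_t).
X_t = 3/5 * exp((6) t + (2) B_t); E[X_t] = 3*exp(8*t)/5; Var(X_t) = 9*(exp(4*t) - 1)*exp(16*t)/25

For GBM dX = mu X dt + sigma X dB with X_0 = x_0, apply Itô to Y = log X: dY = (mu - sigma^2/2) dt + sigma dB, so Y_t = log(x_0) + (mu - sigma^2/2) t + sigma B_t and hence X_t = x_0 * exp((mu - sigma^2/2) t + sigma B_t).
With mu = 8, sigma = 2, x_0 = 3/5, this gives:
  X_t = 3/5 * exp((6) * t + (2) * B_t).
Since sigma*B_t ~ Normal(0, sigma^2 t), E[exp(sigma*B_t)] = exp(sigma^2 t / 2); so E[X_t] = x_0 * exp((mu - sigma^2/2) t) * exp(sigma^2 t / 2) = x_0 * exp(mu t) = 3*exp(8*t)/5.
Var(X_t) = E[X_t^2] - (E[X_t])^2 = x_0^2 * exp(2 mu t) * (exp(sigma^2 t) - 1) = 9*(exp(4*t) - 1)*exp(16*t)/25.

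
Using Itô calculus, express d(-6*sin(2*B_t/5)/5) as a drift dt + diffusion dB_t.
d(-6*sin(2*B_t/5)/5) = (12*sin(2*B_t/5)/125) dt + (-12*cos(2*B_t/5)/25) dB_t

Itô's formula for f(B_t) gives d f(B_t) = f'(B_t) dB_t + (1/2) f''(B_t) dt. Compute derivatives of f(x) = -6*sin(2*x/5)/5:
  f'(x)  = -12*cos(2*x/5)/25
  f''(x) = 24*sin(2*x/5)/125
Substitute x = B_t and multiply the f'' term by 1/2:
  drift     = (1/2) * (24*sin(2*x/5)/125) evaluated at B_t = 12*sin(2*B_t/5)/125
  diffusion = (-12*cos(2*x/5)/25) evaluated at B_t = -12*cos(2*B_t/5)/25
Therefore d(-6*sin(2*B_t/5)/5) = (12*sin(2*B_t/5)/125) dt + (-12*cos(2*B_t/5)/25) dB_t.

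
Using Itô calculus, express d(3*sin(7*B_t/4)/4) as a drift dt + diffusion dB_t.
d(3*sin(7*B_t/4)/4) = (-147*sin(7*B_t/4)/128) dt + (21*cos(7*B_t/4)/16) dB_t

Itô's formula for f(B_t) gives d f(B_t) = f'(B_t) dB_t + (1/2) f''(B_t) dt. Compute derivatives of f(x) = 3*sin(7*x/4)/4:
  f'(x)  = 21*cos(7*x/4)/16
  f''(x) = -147*sin(7*x/4)/64
Substitute x = B_t and multiply the f'' term by 1/2:
  drift     = (1/2) * (-147*sin(7*x/4)/64) evaluated at B_t = -147*sin(7*B_t/4)/128
  diffusion = (21*cos(7*x/4)/16) evaluated at B_t = 21*cos(7*B_t/4)/16
Therefore d(3*sin(7*B_t/4)/4) = (-147*sin(7*B_t/4)/128) dt + (21*cos(7*B_t/4)/16) dB_t.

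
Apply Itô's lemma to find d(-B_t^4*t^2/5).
d(-B_t^4*t^2/5) = (2*B_t^2*t*(-B_t^2 - 3*t)/5) dt + (-4*B_t^3*t^2/5) dB_t

Itô's formula for f(t, x): d f(t, B_t) = (f_t + (1/2) f_xx) dt + f_x dB_t. Compute partials of f(t, x) = -t^2*x^4/5:
  f_t(t,x)  = -2*t*x^4/5
  f_x(t,x)  = -4*t^2*x^3/5
  f_xx(t,x) = -12*t^2*x^2/5
Assemble drift = f_t + (1/2) f_xx = 2*t*x^2*(-3*t - x^2)/5 and diffusion = f_x = -4*t^2*x^3/5. Substituting x = B_t:
  d(-B_t^4*t^2/5) = (2*B_t^2*t*(-B_t^2 - 3*t)/5) dt + (-4*B_t^3*t^2/5) dB_t.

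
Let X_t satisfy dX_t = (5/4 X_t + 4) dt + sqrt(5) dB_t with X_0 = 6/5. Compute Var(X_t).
Var(X_t) = 2*exp(5*t/2) - 2

The variance V(t) = Var(X_t) satisfies V'(t) = 2 a V(t) + c^2 with V(0) = 0 (drift coefficient is linear in X, diffusion is constant). With a = 5/4, c = sqrt(5), the solution is
  V(t) = (c^2 / (2 a)) * (exp(2 a t) - 1)
       = (sqrt(5)^2 / (2*(5/4))) * (exp((5/2) t) - 1)
       = 2*exp(5*t/2) - 2.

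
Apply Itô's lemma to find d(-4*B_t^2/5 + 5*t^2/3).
d(-4*B_t^2/5 + 5*t^2/3) = (10*t/3 - 4/5) dt + (-8*B_t/5) dB_t

Itô's formula for f(t, x): d f(t, B_t) = (f_t + (1/2) f_xx) dt + f_x dB_t. Compute partials of f(t, x) = 5*t^2/3 - 4*x^2/5:
  f_t(t,x)  = 10*t/3
  f_x(t,x)  = -8*x/5
  f_xx(t,x) = -8/5
Assemble drift = f_t + (1/2) f_xx = 10*t/3 - 4/5 and diffusion = f_x = -8*x/5. Substituting x = B_t:
  d(-4*B_t^2/5 + 5*t^2/3) = (10*t/3 - 4/5) dt + (-8*B_t/5) dB_t.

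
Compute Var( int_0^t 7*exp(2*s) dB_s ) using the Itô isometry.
Var = 49*exp(4*t)/4 - 49/4

The Itô integral of a deterministic integrand f(s) has mean 0 because each increment f(s) * (B_{s+ds} - B_s) has mean 0. By the Itô isometry:
  Var( int_0^t f(s) dB_s ) = E[ (int_0^t f(s) dB_s)^2 ] = int_0^t f(s)^2 ds.
Here f(s) = 7*exp(2*s), so f(s)^2 = 49*exp(4*s). Integrate:
  int_0^t (49*exp(4*s)) ds = 49*exp(4*t)/4 - 49/4.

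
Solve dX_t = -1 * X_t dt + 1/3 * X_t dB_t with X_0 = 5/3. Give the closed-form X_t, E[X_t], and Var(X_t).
X_t = 5/3 * exp((-19/18) t + (1/3) B_t); E[X_t] = 5*exp(-t)/3; Var(X_t) = (25*exp(t/9) - 25)*exp(-2*t)/9

For GBM dX = mu X dt + sigma X dB with X_0 = x_0, apply Itô to Y = log X: dY = (mu - sigma^2/2) dt + sigma dB, so Y_t = log(x_0) + (mu - sigma^2/2) t + sigma B_t and hence X_t = x_0 * exp((mu - sigma^2/2) t + sigma B_t).
With mu = -1, sigma = 1/3, x_0 = 5/3, this gives:
  X_t = 5/3 * exp((-19/18) * t + (1/3) * B_t).
Since sigma*B_t ~ Normal(0, sigma^2 t), E[exp(sigma*B_t)] = exp(sigma^2 t / 2); so E[X_t] = x_0 * exp((mu - sigma^2/2) t) * exp(sigma^2 t / 2) = x_0 * exp(mu t) = 5*exp(-t)/3.
Var(X_t) = E[X_t^2] - (E[X_t])^2 = x_0^2 * exp(2 mu t) * (exp(sigma^2 t) - 1) = (25*exp(t/9) - 25)*exp(-2*t)/9.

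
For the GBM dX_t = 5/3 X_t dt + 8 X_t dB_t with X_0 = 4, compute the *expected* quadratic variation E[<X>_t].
E[<X>_t] = 1536*exp(202*t/3)/101 - 1536/101

<X>_t = int_0^t (8 * X_s)^2 ds. Taking expectation inside the integral: E[<X>_t] = 8^2 * int_0^t E[X_s^2] ds. For GBM, E[X_s^2] = x_0^2 * exp((2 mu + sigma^2) s). Integrating:
  E[<X>_t] = 8^2 * 4^2 * (exp((2*(5/3) + 8^2) t) - 1) / (2*(5/3) + 8^2)
           = 8^2 * 4^2 * (exp((202/3) t) - 1) / (202/3) = 1536*exp(202*t/3)/101 - 1536/101.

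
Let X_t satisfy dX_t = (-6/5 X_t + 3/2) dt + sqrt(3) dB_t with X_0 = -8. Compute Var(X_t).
Var(X_t) = 5/4 - 5*exp(-12*t/5)/4

The variance V(t) = Var(X_t) satisfies V'(t) = 2 a V(t) + c^2 with V(0) = 0 (drift coefficient is linear in X, diffusion is constant). With a = -6/5, c = sqrt(3), the solution is
  V(t) = (c^2 / (2 a)) * (exp(2 a t) - 1)
       = (sqrt(3)^2 / (2*(-6/5))) * (exp((-12/5) t) - 1)
       = 5/4 - 5*exp(-12*t/5)/4.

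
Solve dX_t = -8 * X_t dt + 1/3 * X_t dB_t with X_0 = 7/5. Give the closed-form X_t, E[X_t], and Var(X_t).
X_t = 7/5 * exp((-145/18) t + (1/3) B_t); E[X_t] = 7*exp(-8*t)/5; Var(X_t) = (49*exp(t/9) - 49)*exp(-16*t)/25

For GBM dX = mu X dt + sigma X dB with X_0 = x_0, apply Itô to Y = log X: dY = (mu - sigma^2/2) dt + sigma dB, so Y_t = log(x_0) + (mu - sigma^2/2) t + sigma B_t and hence X_t = x_0 * exp((mu - sigma^2/2) t + sigma B_t).
With mu = -8, sigma = 1/3, x_0 = 7/5, this gives:
  X_t = 7/5 * exp((-145/18) * t + (1/3) * B_t).
Since sigma*B_t ~ Normal(0, sigma^2 t), E[exp(sigma*B_t)] = exp(sigma^2 t / 2); so E[X_t] = x_0 * exp((mu - sigma^2/2) t) * exp(sigma^2 t / 2) = x_0 * exp(mu t) = 7*exp(-8*t)/5.
Var(X_t) = E[X_t^2] - (E[X_t])^2 = x_0^2 * exp(2 mu t) * (exp(sigma^2 t) - 1) = (49*exp(t/9) - 49)*exp(-16*t)/25.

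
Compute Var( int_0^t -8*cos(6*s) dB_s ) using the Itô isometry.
Var = 32*t + 8*sin(12*t)/3

The Itô integral of a deterministic integrand f(s) has mean 0 because each increment f(s) * (B_{s+ds} - B_s) has mean 0. By the Itô isometry:
  Var( int_0^t f(s) dB_s ) = E[ (int_0^t f(s) dB_s)^2 ] = int_0^t f(s)^2 ds.
Here f(s) = -8*cos(6*s), so f(s)^2 = 64*cos(6*s)^2. Integrate:
  int_0^t (64*cos(6*s)^2) ds = 32*t + 8*sin(12*t)/3.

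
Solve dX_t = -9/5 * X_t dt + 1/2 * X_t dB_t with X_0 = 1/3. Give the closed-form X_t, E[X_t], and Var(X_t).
X_t = 1/3 * exp((-77/40) t + (1/2) B_t); E[X_t] = exp(-9*t/5)/3; Var(X_t) = (exp(t/4) - 1)*exp(-18*t/5)/9

For GBM dX = mu X dt + sigma X dB with X_0 = x_0, apply Itô to Y = log X: dY = (mu - sigma^2/2) dt + sigma dB, so Y_t = log(x_0) + (mu - sigma^2/2) t + sigma B_t and hence X_t = x_0 * exp((mu - sigma^2/2) t + sigma B_t).
With mu = -9/5, sigma = 1/2, x_0 = 1/3, this gives:
  X_t = 1/3 * exp((-77/40) * t + (1/2) * B_t).
Since sigma*B_t ~ Normal(0, sigma^2 t), E[exp(sigma*B_t)] = exp(sigma^2 t / 2); so E[X_t] = x_0 * exp((mu - sigma^2/2) t) * exp(sigma^2 t / 2) = x_0 * exp(mu t) = exp(-9*t/5)/3.
Var(X_t) = E[X_t^2] - (E[X_t])^2 = x_0^2 * exp(2 mu t) * (exp(sigma^2 t) - 1) = (exp(t/4) - 1)*exp(-18*t/5)/9.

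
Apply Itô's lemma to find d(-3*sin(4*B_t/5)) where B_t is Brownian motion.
d(-3*sin(4*B_t/5)) = (24*sin(4*B_t/5)/25) dt + (-12*cos(4*B_t/5)/5) dB_t

Itô's formula for f(B_t) gives d f(B_t) = f'(B_t) dB_t + (1/2) f''(B_t) dt. Compute derivatives of f(x) = -3*sin(4*x/5):
  f'(x)  = -12*cos(4*x/5)/5
  f''(x) = 48*sin(4*x/5)/25
Substitute x = B_t and multiply the f'' term by 1/2:
  drift     = (1/2) * (48*sin(4*x/5)/25) evaluated at B_t = 24*sin(4*B_t/5)/25
  diffusion = (-12*cos(4*x/5)/5) evaluated at B_t = -12*cos(4*B_t/5)/5
Therefore d(-3*sin(4*B_t/5)) = (24*sin(4*B_t/5)/25) dt + (-12*cos(4*B_t/5)/5) dB_t.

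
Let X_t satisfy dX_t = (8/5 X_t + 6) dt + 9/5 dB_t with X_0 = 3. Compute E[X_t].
E[X_t] = 27*exp(8*t/5)/4 - 15/4

Taking expectations and using E[dB_t] = 0, the mean m(t) = E[X_t] satisfies the ODE m'(t) = a m(t) + b with m(0) = x_0. With a = 8/5, b = 6, x_0 = 3, the solution is
  m(t) = x_0 * exp(a t) + (b/a) * (exp(a t) - 1)
       = 3 * exp((8/5) t) + (6/(8/5)) * (exp((8/5) t) - 1)
       = 27*exp(8*t/5)/4 - 15/4.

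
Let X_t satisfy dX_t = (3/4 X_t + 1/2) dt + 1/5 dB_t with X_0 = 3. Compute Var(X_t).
Var(X_t) = 2*exp(3*t/2)/75 - 2/75

The variance V(t) = Var(X_t) satisfies V'(t) = 2 a V(t) + c^2 with V(0) = 0 (drift coefficient is linear in X, diffusion is constant). With a = 3/4, c = 1/5, the solution is
  V(t) = (c^2 / (2 a)) * (exp(2 a t) - 1)
       = ((1/5)^2 / (2*(3/4))) * (exp((3/2) t) - 1)
       = 2*exp(3*t/2)/75 - 2/75.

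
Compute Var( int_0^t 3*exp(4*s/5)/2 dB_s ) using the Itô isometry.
Var = 45*exp(8*t/5)/32 - 45/32

The Itô integral of a deterministic integrand f(s) has mean 0 because each increment f(s) * (B_{s+ds} - B_s) has mean 0. By the Itô isometry:
  Var( int_0^t f(s) dB_s ) = E[ (int_0^t f(s) dB_s)^2 ] = int_0^t f(s)^2 ds.
Here f(s) = 3*exp(4*s/5)/2, so f(s)^2 = 9*exp(8*s/5)/4. Integrate:
  int_0^t (9*exp(8*s/5)/4) ds = 45*exp(8*t/5)/32 - 45/32.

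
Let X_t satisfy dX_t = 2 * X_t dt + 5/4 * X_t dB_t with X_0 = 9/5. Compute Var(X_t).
Var(X_t) = 81*(exp(25*t/16) - 1)*exp(4*t)/25

For GBM dX = mu X dt + sigma X dB with X_0 = x_0, apply Itô to Y = log X: dY = (mu - sigma^2/2) dt + sigma dB, so Y_t = log(x_0) + (mu - sigma^2/2) t + sigma B_t and hence X_t = x_0 * exp((mu - sigma^2/2) t + sigma B_t).
With mu = 2, sigma = 5/4, x_0 = 9/5, this gives:
  X_t = 9/5 * exp((39/32) * t + (5/4) * B_t).
Since sigma*B_t ~ Normal(0, sigma^2 t), E[exp(sigma*B_t)] = exp(sigma^2 t / 2); so E[X_t] = x_0 * exp((mu - sigma^2/2) t) * exp(sigma^2 t / 2) = x_0 * exp(mu t) = 9*exp(2*t)/5.
Var(X_t) = E[X_t^2] - (E[X_t])^2 = x_0^2 * exp(2 mu t) * (exp(sigma^2 t) - 1) = 81*(exp(25*t/16) - 1)*exp(4*t)/25.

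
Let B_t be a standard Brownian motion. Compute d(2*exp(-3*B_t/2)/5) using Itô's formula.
d(2*exp(-3*B_t/2)/5) = (9*exp(-3*B_t/2)/20) dt + (-3*exp(-3*B_t/2)/5) dB_t

Itô's formula for f(B_t) gives d f(B_t) = f'(B_t) dB_t + (1/2) f''(B_t) dt. Compute derivatives of f(x) = 2*exp(-3*x/2)/5:
  f'(x)  = -3*exp(-3*x/2)/5
  f''(x) = 9*exp(-3*x/2)/10
Substitute x = B_t and multiply the f'' term by 1/2:
  drift     = (1/2) * (9*exp(-3*x/2)/10) evaluated at B_t = 9*exp(-3*B_t/2)/20
  diffusion = (-3*exp(-3*x/2)/5) evaluated at B_t = -3*exp(-3*B_t/2)/5
Therefore d(2*exp(-3*B_t/2)/5) = (9*exp(-3*B_t/2)/20) dt + (-3*exp(-3*B_t/2)/5) dB_t.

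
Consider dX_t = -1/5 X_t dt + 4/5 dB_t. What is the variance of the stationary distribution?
lim Var(X_t) = 8/5

The OU SDE dX = -theta X dt + sigma dB admits the integrating factor exp(theta t): d(exp(theta t) X_t) = sigma exp(theta t) dB_t. Integrating from 0 to t gives X_t = x_0 * exp(-theta t) + sigma * int_0^t exp(-theta (t-s)) dB_s for any initial x_0. The Itô integral has variance (by the Itô isometry) sigma^2 * int_0^t exp(-2 theta (t - s)) ds = sigma^2 * (1 - exp(-2 theta t)) / (2 theta), independent of x_0.
With theta = 1/5, sigma = 4/5:
  Var(X_t) = (4/5)^2 * (1 - exp(-2*1/5 t)) / (2 * 1/5) = 8/5 - 8*exp(-2*t/5)/5.
As t -> infinity, exp(-2*1/5 t) -> 0, so the stationary variance is sigma^2 / (2 theta) = 8/5.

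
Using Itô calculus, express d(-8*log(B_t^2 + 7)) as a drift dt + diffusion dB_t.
d(-8*log(B_t^2 + 7)) = (8*(B_t^2 - 7)/(B_t^2 + 7)^2) dt + (-16*B_t/(B_t^2 + 7)) dB_t

Itô's formula for f(B_t) gives d f(B_t) = f'(B_t) dB_t + (1/2) f''(B_t) dt. Compute derivatives of f(x) = -8*log(x^2 + 7):
  f'(x)  = -16*x/(x^2 + 7)
  f''(x) = 16*(x^2 - 7)/(x^2 + 7)^2
Substitute x = B_t and multiply the f'' term by 1/2:
  drift     = (1/2) * (16*(x^2 - 7)/(x^2 + 7)^2) evaluated at B_t = 8*(B_t^2 - 7)/(B_t^2 + 7)^2
  diffusion = (-16*x/(x^2 + 7)) evaluated at B_t = -16*B_t/(B_t^2 + 7)
Therefore d(-8*log(B_t^2 + 7)) = (8*(B_t^2 - 7)/(B_t^2 + 7)^2) dt + (-16*B_t/(B_t^2 + 7)) dB_t.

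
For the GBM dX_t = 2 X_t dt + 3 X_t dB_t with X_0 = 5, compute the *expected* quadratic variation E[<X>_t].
E[<X>_t] = 225*exp(13*t)/13 - 225/13

<X>_t = int_0^t (3 * X_s)^2 ds. Taking expectation inside the integral: E[<X>_t] = 3^2 * int_0^t E[X_s^2] ds. For GBM, E[X_s^2] = x_0^2 * exp((2 mu + sigma^2) s). Integrating:
  E[<X>_t] = 3^2 * 5^2 * (exp((2*2 + 3^2) t) - 1) / (2*2 + 3^2)
           = 3^2 * 5^2 * (exp(13 t) - 1) / 13 = 225*exp(13*t)/13 - 225/13.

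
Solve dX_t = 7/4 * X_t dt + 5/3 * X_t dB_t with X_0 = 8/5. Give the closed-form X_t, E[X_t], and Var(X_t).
X_t = 8/5 * exp((13/36) t + (5/3) B_t); E[X_t] = 8*exp(7*t/4)/5; Var(X_t) = 64*(exp(25*t/9) - 1)*exp(7*t/2)/25

For GBM dX = mu X dt + sigma X dB with X_0 = x_0, apply Itô to Y = log X: dY = (mu - sigma^2/2) dt + sigma dB, so Y_t = log(x_0) + (mu - sigma^2/2) t + sigma B_t and hence X_t = x_0 * exp((mu - sigma^2/2) t + sigma B_t).
With mu = 7/4, sigma = 5/3, x_0 = 8/5, this gives:
  X_t = 8/5 * exp((13/36) * t + (5/3) * B_t).
Since sigma*B_t ~ Normal(0, sigma^2 t), E[exp(sigma*B_t)] = exp(sigma^2 t / 2); so E[X_t] = x_0 * exp((mu - sigma^2/2) t) * exp(sigma^2 t / 2) = x_0 * exp(mu t) = 8*exp(7*t/4)/5.
Var(X_t) = E[X_t^2] - (E[X_t])^2 = x_0^2 * exp(2 mu t) * (exp(sigma^2 t) - 1) = 64*(exp(25*t/9) - 1)*exp(7*t/2)/25.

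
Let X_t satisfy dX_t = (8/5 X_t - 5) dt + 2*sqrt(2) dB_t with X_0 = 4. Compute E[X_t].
E[X_t] = 7*exp(8*t/5)/8 + 25/8

Taking expectations and using E[dB_t] = 0, the mean m(t) = E[X_t] satisfies the ODE m'(t) = a m(t) + b with m(0) = x_0. With a = 8/5, b = -5, x_0 = 4, the solution is
  m(t) = x_0 * exp(a t) + (b/a) * (exp(a t) - 1)
       = 4 * exp((8/5) t) + ((-5)/(8/5)) * (exp((8/5) t) - 1)
       = 7*exp(8*t/5)/8 + 25/8.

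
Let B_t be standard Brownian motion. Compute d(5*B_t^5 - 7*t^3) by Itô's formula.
d(5*B_t^5 - 7*t^3) = (50*B_t^3 - 21*t^2) dt + (25*B_t^4) dB_t

Itô's formula for f(t, x): d f(t, B_t) = (f_t + (1/2) f_xx) dt + f_x dB_t. Compute partials of f(t, x) = -7*t^3 + 5*x^5:
  f_t(t,x)  = -21*t^2
  f_x(t,x)  = 25*x^4
  f_xx(t,x) = 100*x^3
Assemble drift = f_t + (1/2) f_xx = -21*t^2 + 50*x^3 and diffusion = f_x = 25*x^4. Substituting x = B_t:
  d(5*B_t^5 - 7*t^3) = (50*B_t^3 - 21*t^2) dt + (25*B_t^4) dB_t.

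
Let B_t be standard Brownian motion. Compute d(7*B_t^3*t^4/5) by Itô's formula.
d(7*B_t^3*t^4/5) = (7*B_t*t^3*(4*B_t^2 + 3*t)/5) dt + (21*B_t^2*t^4/5) dB_t

Itô's formula for f(t, x): d f(t, B_t) = (f_t + (1/2) f_xx) dt + f_x dB_t. Compute partials of f(t, x) = 7*t^4*x^3/5:
  f_t(t,x)  = 28*t^3*x^3/5
  f_x(t,x)  = 21*t^4*x^2/5
  f_xx(t,x) = 42*t^4*x/5
Assemble drift = f_t + (1/2) f_xx = 7*t^3*x*(3*t + 4*x^2)/5 and diffusion = f_x = 21*t^4*x^2/5. Substituting x = B_t:
  d(7*B_t^3*t^4/5) = (7*B_t*t^3*(4*B_t^2 + 3*t)/5) dt + (21*B_t^2*t^4/5) dB_t.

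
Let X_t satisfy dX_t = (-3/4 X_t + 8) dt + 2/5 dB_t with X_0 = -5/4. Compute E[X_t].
E[X_t] = 32/3 - 143*exp(-3*t/4)/12

Taking expectations and using E[dB_t] = 0, the mean m(t) = E[X_t] satisfies the ODE m'(t) = a m(t) + b with m(0) = x_0. With a = -3/4, b = 8, x_0 = -5/4, the solution is
  m(t) = x_0 * exp(a t) + (b/a) * (exp(a t) - 1)
       = (-5/4) * exp((-3/4) t) + (8/(-3/4)) * (exp((-3/4) t) - 1)
       = 32/3 - 143*exp(-3*t/4)/12.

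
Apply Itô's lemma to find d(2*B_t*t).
d(2*B_t*t) = (2*B_t) dt + (2*t) dB_t

Itô's formula for f(t, x): d f(t, B_t) = (f_t + (1/2) f_xx) dt + f_x dB_t. Compute partials of f(t, x) = 2*t*x:
  f_t(t,x)  = 2*x
  f_x(t,x)  = 2*t
  f_xx(t,x) = 0
Assemble drift = f_t + (1/2) f_xx = 2*x and diffusion = f_x = 2*t. Substituting x = B_t:
  d(2*B_t*t) = (2*B_t) dt + (2*t) dB_t.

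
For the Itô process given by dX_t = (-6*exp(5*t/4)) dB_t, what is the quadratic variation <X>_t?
<X>_t = 72*exp(5*t/2)/5 - 72/5

For an Itô process dX_t = a(t) dt + b(t) dB_t, the quadratic variation is <X>_t = int_0^t b(s)^2 ds (the drift term does not contribute). Here b(s) = -6*exp(5*s/4), so
  b(s)^2 = 36*exp(5*s/2).
Integrating from 0 to t:
  <X>_t = int_0^t (36*exp(5*s/2)) ds = 72*exp(5*t/2)/5 - 72/5.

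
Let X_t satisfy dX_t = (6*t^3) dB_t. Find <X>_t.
<X>_t = 36*t^7/7

For an Itô process dX_t = a(t) dt + b(t) dB_t, the quadratic variation is <X>_t = int_0^t b(s)^2 ds (the drift term does not contribute). Here b(s) = 6*s^3, so
  b(s)^2 = 36*s^6.
Integrating from 0 to t:
  <X>_t = int_0^t (36*s^6) ds = 36*t^7/7.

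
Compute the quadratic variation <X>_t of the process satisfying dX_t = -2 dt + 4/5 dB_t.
<X>_t = 16*t/25

For an Itô process dX_t = a(t) dt + b(t) dB_t, the quadratic variation is <X>_t = int_0^t b(s)^2 ds (the drift term does not contribute). Here b(s) = 4/5, so
  b(s)^2 = 16/25.
Integrating from 0 to t:
  <X>_t = int_0^t (16/25) ds = 16*t/25.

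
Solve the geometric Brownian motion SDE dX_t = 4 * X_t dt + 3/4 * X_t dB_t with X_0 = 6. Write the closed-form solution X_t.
X_t = 6 * exp((119/32) * t + (3/4) * B_t)

For GBM dX = mu X dt + sigma X dB with X_0 = x_0, apply Itô to Y = log X: dY = (mu - sigma^2/2) dt + sigma dB, so Y_t = log(x_0) + (mu - sigma^2/2) t + sigma B_t and hence X_t = x_0 * exp((mu - sigma^2/2) t + sigma B_t).
With mu = 4, sigma = 3/4, x_0 = 6, this gives:
  X_t = 6 * exp((119/32) * t + (3/4) * B_t).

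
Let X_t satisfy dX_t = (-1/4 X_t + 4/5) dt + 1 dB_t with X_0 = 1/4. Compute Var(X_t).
Var(X_t) = 2 - 2*exp(-t/2)

The variance V(t) = Var(X_t) satisfies V'(t) = 2 a V(t) + c^2 with V(0) = 0 (drift coefficient is linear in X, diffusion is constant). With a = -1/4, c = 1, the solution is
  V(t) = (c^2 / (2 a)) * (exp(2 a t) - 1)
       = (1^2 / (2*(-1/4))) * (exp((-1/2) t) - 1)
       = 2 - 2*exp(-t/2).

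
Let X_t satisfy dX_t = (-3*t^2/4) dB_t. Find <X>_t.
<X>_t = 9*t^5/80

For an Itô process dX_t = a(t) dt + b(t) dB_t, the quadratic variation is <X>_t = int_0^t b(s)^2 ds (the drift term does not contribute). Here b(s) = -3*s^2/4, so
  b(s)^2 = 9*s^4/16.
Integrating from 0 to t:
  <X>_t = int_0^t (9*s^4/16) ds = 9*t^5/80.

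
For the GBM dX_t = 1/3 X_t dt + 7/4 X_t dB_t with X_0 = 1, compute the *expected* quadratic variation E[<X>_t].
E[<X>_t] = 147*exp(179*t/48)/179 - 147/179

<X>_t = int_0^t ((7/4) * X_s)^2 ds. Taking expectation inside the integral: E[<X>_t] = (7/4)^2 * int_0^t E[X_s^2] ds. For GBM, E[X_s^2] = x_0^2 * exp((2 mu + sigma^2) s). Integrating:
  E[<X>_t] = (7/4)^2 * 1^2 * (exp((2*(1/3) + (7/4)^2) t) - 1) / (2*(1/3) + (7/4)^2)
           = (7/4)^2 * 1^2 * (exp((179/48) t) - 1) / (179/48) = 147*exp(179*t/48)/179 - 147/179.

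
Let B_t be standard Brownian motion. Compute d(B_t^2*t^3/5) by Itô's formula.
d(B_t^2*t^3/5) = (t^2*(3*B_t^2 + t)/5) dt + (2*B_t*t^3/5) dB_t

Itô's formula for f(t, x): d f(t, B_t) = (f_t + (1/2) f_xx) dt + f_x dB_t. Compute partials of f(t, x) = t^3*x^2/5:
  f_t(t,x)  = 3*t^2*x^2/5
  f_x(t,x)  = 2*t^3*x/5
  f_xx(t,x) = 2*t^3/5
Assemble drift = f_t + (1/2) f_xx = t^2*(t + 3*x^2)/5 and diffusion = f_x = 2*t^3*x/5. Substituting x = B_t:
  d(B_t^2*t^3/5) = (t^2*(3*B_t^2 + t)/5) dt + (2*B_t*t^3/5) dB_t.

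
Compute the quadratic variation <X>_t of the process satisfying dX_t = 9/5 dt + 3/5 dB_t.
<X>_t = 9*t/25

For an Itô process dX_t = a(t) dt + b(t) dB_t, the quadratic variation is <X>_t = int_0^t b(s)^2 ds (the drift term does not contribute). Here b(s) = 3/5, so
  b(s)^2 = 9/25.
Integrating from 0 to t:
  <X>_t = int_0^t (9/25) ds = 9*t/25.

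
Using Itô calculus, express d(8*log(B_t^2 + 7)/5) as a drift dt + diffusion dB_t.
d(8*log(B_t^2 + 7)/5) = (8*(7 - B_t^2)/(5*(B_t^2 + 7)^2)) dt + (16*B_t/(5*(B_t^2 + 7))) dB_t

Itô's formula for f(B_t) gives d f(B_t) = f'(B_t) dB_t + (1/2) f''(B_t) dt. Compute derivatives of f(x) = 8*log(x^2 + 7)/5:
  f'(x)  = 16*x/(5*(x^2 + 7))
  f''(x) = 16*(7 - x^2)/(5*(x^2 + 7)^2)
Substitute x = B_t and multiply the f'' term by 1/2:
  drift     = (1/2) * (16*(7 - x^2)/(5*(x^2 + 7)^2)) evaluated at B_t = 8*(7 - B_t^2)/(5*(B_t^2 + 7)^2)
  diffusion = (16*x/(5*(x^2 + 7))) evaluated at B_t = 16*B_t/(5*(B_t^2 + 7))
Therefore d(8*log(B_t^2 + 7)/5) = (8*(7 - B_t^2)/(5*(B_t^2 + 7)^2)) dt + (16*B_t/(5*(B_t^2 + 7))) dB_t.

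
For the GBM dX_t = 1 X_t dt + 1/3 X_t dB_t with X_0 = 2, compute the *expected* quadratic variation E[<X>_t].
E[<X>_t] = 4*exp(19*t/9)/19 - 4/19

<X>_t = int_0^t ((1/3) * X_s)^2 ds. Taking expectation inside the integral: E[<X>_t] = (1/3)^2 * int_0^t E[X_s^2] ds. For GBM, E[X_s^2] = x_0^2 * exp((2 mu + sigma^2) s). Integrating:
  E[<X>_t] = (1/3)^2 * 2^2 * (exp((2*1 + (1/3)^2) t) - 1) / (2*1 + (1/3)^2)
           = (1/3)^2 * 2^2 * (exp((19/9) t) - 1) / (19/9) = 4*exp(19*t/9)/19 - 4/19.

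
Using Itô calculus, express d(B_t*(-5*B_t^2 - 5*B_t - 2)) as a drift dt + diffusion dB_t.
d(B_t*(-5*B_t^2 - 5*B_t - 2)) = (-15*B_t - 5) dt + (-15*B_t^2 - 10*B_t - 2) dB_t

Itô's formula for f(B_t) gives d f(B_t) = f'(B_t) dB_t + (1/2) f''(B_t) dt. Compute derivatives of f(x) = x*(-5*x^2 - 5*x - 2):
  f'(x)  = -15*x^2 - 10*x - 2
  f''(x) = -30*x - 10
Substitute x = B_t and multiply the f'' term by 1/2:
  drift     = (1/2) * (-30*x - 10) evaluated at B_t = -15*B_t - 5
  diffusion = (-15*x^2 - 10*x - 2) evaluated at B_t = -15*B_t^2 - 10*B_t - 2
Therefore d(B_t*(-5*B_t^2 - 5*B_t - 2)) = (-15*B_t - 5) dt + (-15*B_t^2 - 10*B_t - 2) dB_t.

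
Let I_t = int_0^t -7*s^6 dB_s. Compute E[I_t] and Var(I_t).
E[I_t] = 0; Var(I_t) = 49*t^13/13

The Itô integral of a deterministic integrand f(s) has mean 0 because each increment f(s) * (B_{s+ds} - B_s) has mean 0. By the Itô isometry:
  Var( int_0^t f(s) dB_s ) = E[ (int_0^t f(s) dB_s)^2 ] = int_0^t f(s)^2 ds.
Here f(s) = -7*s^6, so f(s)^2 = 49*s^12. Integrate:
  int_0^t (49*s^12) ds = 49*t^13/13.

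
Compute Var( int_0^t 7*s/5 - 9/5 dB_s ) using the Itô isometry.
Var = t*(49*t^2 - 189*t + 243)/75

The Itô integral of a deterministic integrand f(s) has mean 0 because each increment f(s) * (B_{s+ds} - B_s) has mean 0. By the Itô isometry:
  Var( int_0^t f(s) dB_s ) = E[ (int_0^t f(s) dB_s)^2 ] = int_0^t f(s)^2 ds.
Here f(s) = 7*s/5 - 9/5, so f(s)^2 = (7*s - 9)^2/25. Integrate:
  int_0^t ((7*s - 9)^2/25) ds = t*(49*t^2 - 189*t + 243)/75.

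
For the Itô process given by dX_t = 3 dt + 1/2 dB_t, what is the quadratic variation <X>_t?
<X>_t = t/4

For an Itô process dX_t = a(t) dt + b(t) dB_t, the quadratic variation is <X>_t = int_0^t b(s)^2 ds (the drift term does not contribute). Here b(s) = 1/2, so
  b(s)^2 = 1/4.
Integrating from 0 to t:
  <X>_t = int_0^t (1/4) ds = t/4.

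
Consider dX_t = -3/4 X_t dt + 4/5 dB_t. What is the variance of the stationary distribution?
lim Var(X_t) = 32/75

The OU SDE dX = -theta X dt + sigma dB admits the integrating factor exp(theta t): d(exp(theta t) X_t) = sigma exp(theta t) dB_t. Integrating from 0 to t gives X_t = x_0 * exp(-theta t) + sigma * int_0^t exp(-theta (t-s)) dB_s for any initial x_0. The Itô integral has variance (by the Itô isometry) sigma^2 * int_0^t exp(-2 theta (t - s)) ds = sigma^2 * (1 - exp(-2 theta t)) / (2 theta), independent of x_0.
With theta = 3/4, sigma = 4/5:
  Var(X_t) = (4/5)^2 * (1 - exp(-2*3/4 t)) / (2 * 3/4) = 32/75 - 32*exp(-3*t/2)/75.
As t -> infinity, exp(-2*3/4 t) -> 0, so the stationary variance is sigma^2 / (2 theta) = 32/75.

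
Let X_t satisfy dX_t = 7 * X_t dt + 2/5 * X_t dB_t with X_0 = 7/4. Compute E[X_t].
E[X_t] = 7*exp(7*t)/4

For GBM dX = mu X dt + sigma X dB with X_0 = x_0, apply Itô to Y = log X: dY = (mu - sigma^2/2) dt + sigma dB, so Y_t = log(x_0) + (mu - sigma^2/2) t + sigma B_t and hence X_t = x_0 * exp((mu - sigma^2/2) t + sigma B_t).
With mu = 7, sigma = 2/5, x_0 = 7/4, this gives:
  X_t = 7/4 * exp((173/25) * t + (2/5) * B_t).
Since sigma*B_t ~ Normal(0, sigma^2 t), E[exp(sigma*B_t)] = exp(sigma^2 t / 2); so E[X_t] = x_0 * exp((mu - sigma^2/2) t) * exp(sigma^2 t / 2) = x_0 * exp(mu t) = 7*exp(7*t)/4.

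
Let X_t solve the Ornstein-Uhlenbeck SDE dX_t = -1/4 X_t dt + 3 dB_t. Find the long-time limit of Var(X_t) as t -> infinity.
lim Var(X_t) = 18

The OU SDE dX = -theta X dt + sigma dB admits the integrating factor exp(theta t): d(exp(theta t) X_t) = sigma exp(theta t) dB_t. Integrating from 0 to t gives X_t = x_0 * exp(-theta t) + sigma * int_0^t exp(-theta (t-s)) dB_s for any initial x_0. The Itô integral has variance (by the Itô isometry) sigma^2 * int_0^t exp(-2 theta (t - s)) ds = sigma^2 * (1 - exp(-2 theta t)) / (2 theta), independent of x_0.
With theta = 1/4, sigma = 3:
  Var(X_t) = (3)^2 * (1 - exp(-2*1/4 t)) / (2 * 1/4) = 18 - 18*exp(-t/2).
As t -> infinity, exp(-2*1/4 t) -> 0, so the stationary variance is sigma^2 / (2 theta) = 18.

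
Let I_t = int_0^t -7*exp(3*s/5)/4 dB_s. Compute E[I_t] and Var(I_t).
E[I_t] = 0; Var(I_t) = 245*exp(6*t/5)/96 - 245/96

The Itô integral of a deterministic integrand f(s) has mean 0 because each increment f(s) * (B_{s+ds} - B_s) has mean 0. By the Itô isometry:
  Var( int_0^t f(s) dB_s ) = E[ (int_0^t f(s) dB_s)^2 ] = int_0^t f(s)^2 ds.
Here f(s) = -7*exp(3*s/5)/4, so f(s)^2 = 49*exp(6*s/5)/16. Integrate:
  int_0^t (49*exp(6*s/5)/16) ds = 245*exp(6*t/5)/96 - 245/96.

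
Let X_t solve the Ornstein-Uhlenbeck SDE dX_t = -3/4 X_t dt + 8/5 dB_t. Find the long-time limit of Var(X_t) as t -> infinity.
lim Var(X_t) = 128/75

The OU SDE dX = -theta X dt + sigma dB admits the integrating factor exp(theta t): d(exp(theta t) X_t) = sigma exp(theta t) dB_t. Integrating from 0 to t gives X_t = x_0 * exp(-theta t) + sigma * int_0^t exp(-theta (t-s)) dB_s for any initial x_0. The Itô integral has variance (by the Itô isometry) sigma^2 * int_0^t exp(-2 theta (t - s)) ds = sigma^2 * (1 - exp(-2 theta t)) / (2 theta), independent of x_0.
With theta = 3/4, sigma = 8/5:
  Var(X_t) = (8/5)^2 * (1 - exp(-2*3/4 t)) / (2 * 3/4) = 128/75 - 128*exp(-3*t/2)/75.
As t -> infinity, exp(-2*3/4 t) -> 0, so the stationary variance is sigma^2 / (2 theta) = 128/75.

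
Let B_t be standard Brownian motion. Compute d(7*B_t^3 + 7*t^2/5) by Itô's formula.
d(7*B_t^3 + 7*t^2/5) = (21*B_t + 14*t/5) dt + (21*B_t^2) dB_t

Itô's formula for f(t, x): d f(t, B_t) = (f_t + (1/2) f_xx) dt + f_x dB_t. Compute partials of f(t, x) = 7*t^2/5 + 7*x^3:
  f_t(t,x)  = 14*t/5
  f_x(t,x)  = 21*x^2
  f_xx(t,x) = 42*x
Assemble drift = f_t + (1/2) f_xx = 14*t/5 + 21*x and diffusion = f_x = 21*x^2. Substituting x = B_t:
  d(7*B_t^3 + 7*t^2/5) = (21*B_t + 14*t/5) dt + (21*B_t^2) dB_t.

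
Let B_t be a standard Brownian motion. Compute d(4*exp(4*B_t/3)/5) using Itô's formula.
d(4*exp(4*B_t/3)/5) = (32*exp(4*B_t/3)/45) dt + (16*exp(4*B_t/3)/15) dB_t

Itô's formula for f(B_t) gives d f(B_t) = f'(B_t) dB_t + (1/2) f''(B_t) dt. Compute derivatives of f(x) = 4*exp(4*x/3)/5:
  f'(x)  = 16*exp(4*x/3)/15
  f''(x) = 64*exp(4*x/3)/45
Substitute x = B_t and multiply the f'' term by 1/2:
  drift     = (1/2) * (64*exp(4*x/3)/45) evaluated at B_t = 32*exp(4*B_t/3)/45
  diffusion = (16*exp(4*x/3)/15) evaluated at B_t = 16*exp(4*B_t/3)/15
Therefore d(4*exp(4*B_t/3)/5) = (32*exp(4*B_t/3)/45) dt + (16*exp(4*B_t/3)/15) dB_t.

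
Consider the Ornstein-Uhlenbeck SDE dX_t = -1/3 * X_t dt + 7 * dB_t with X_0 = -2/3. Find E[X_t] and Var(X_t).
E[X_t] = -2*exp(-t/3)/3; Var(X_t) = 147/2 - 147*exp(-2*t/3)/2

The OU SDE dX = -theta X dt + sigma dB admits the integrating factor exp(theta t): d(exp(theta t) X_t) = sigma exp(theta t) dB_t. Integrating from 0 to t:
  X_t = x_0 * exp(-theta t) + sigma * int_0^t exp(-theta (t-s)) dB_s.
The Itô integral has mean 0 and (by the Itô isometry) variance sigma^2 * int_0^t exp(-2 theta (t - s)) ds = sigma^2 * (1 - exp(-2 theta t)) / (2 theta).
With theta = 1/3, sigma = 7, x_0 = -2/3:
  E[X_t] = -2/3 * exp(-1/3 t) = -2*exp(-t/3)/3
  Var(X_t) = (7)^2 * (1 - exp(-2*1/3 t)) / (2 * 1/3) = 147/2 - 147*exp(-2*t/3)/2.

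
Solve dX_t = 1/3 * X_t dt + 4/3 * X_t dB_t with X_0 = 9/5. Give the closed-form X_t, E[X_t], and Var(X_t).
X_t = 9/5 * exp((-5/9) t + (4/3) B_t); E[X_t] = 9*exp(t/3)/5; Var(X_t) = 81*(exp(16*t/9) - 1)*exp(2*t/3)/25

For GBM dX = mu X dt + sigma X dB with X_0 = x_0, apply Itô to Y = log X: dY = (mu - sigma^2/2) dt + sigma dB, so Y_t = log(x_0) + (mu - sigma^2/2) t + sigma B_t and hence X_t = x_0 * exp((mu - sigma^2/2) t + sigma B_t).
With mu = 1/3, sigma = 4/3, x_0 = 9/5, this gives:
  X_t = 9/5 * exp((-5/9) * t + (4/3) * B_t).
Since sigma*B_t ~ Normal(0, sigma^2 t), E[exp(sigma*B_t)] = exp(sigma^2 t / 2); so E[X_t] = x_0 * exp((mu - sigma^2/2) t) * exp(sigma^2 t / 2) = x_0 * exp(mu t) = 9*exp(t/3)/5.
Var(X_t) = E[X_t^2] - (E[X_t])^2 = x_0^2 * exp(2 mu t) * (exp(sigma^2 t) - 1) = 81*(exp(16*t/9) - 1)*exp(2*t/3)/25.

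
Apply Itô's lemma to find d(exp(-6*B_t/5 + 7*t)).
d(exp(-6*B_t/5 + 7*t)) = (193*exp(-6*B_t/5 + 7*t)/25) dt + (-6*exp(-6*B_t/5 + 7*t)/5) dB_t

Itô's formula for f(t, x): d f(t, B_t) = (f_t + (1/2) f_xx) dt + f_x dB_t. Compute partials of f(t, x) = exp(7*t - 6*x/5):
  f_t(t,x)  = 7*exp(7*t - 6*x/5)
  f_x(t,x)  = -6*exp(7*t - 6*x/5)/5
  f_xx(t,x) = 36*exp(7*t - 6*x/5)/25
Assemble drift = f_t + (1/2) f_xx = 193*exp(7*t - 6*x/5)/25 and diffusion = f_x = -6*exp(7*t - 6*x/5)/5. Substituting x = B_t:
  d(exp(-6*B_t/5 + 7*t)) = (193*exp(-6*B_t/5 + 7*t)/25) dt + (-6*exp(-6*B_t/5 + 7*t)/5) dB_t.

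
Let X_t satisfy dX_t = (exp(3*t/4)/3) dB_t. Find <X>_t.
<X>_t = 2*exp(3*t/2)/27 - 2/27

For an Itô process dX_t = a(t) dt + b(t) dB_t, the quadratic variation is <X>_t = int_0^t b(s)^2 ds (the drift term does not contribute). Here b(s) = exp(3*s/4)/3, so
  b(s)^2 = exp(3*s/2)/9.
Integrating from 0 to t:
  <X>_t = int_0^t (exp(3*s/2)/9) ds = 2*exp(3*t/2)/27 - 2/27.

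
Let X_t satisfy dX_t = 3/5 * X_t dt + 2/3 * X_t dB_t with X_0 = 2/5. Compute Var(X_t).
Var(X_t) = 4*(exp(4*t/9) - 1)*exp(6*t/5)/25

For GBM dX = mu X dt + sigma X dB with X_0 = x_0, apply Itô to Y = log X: dY = (mu - sigma^2/2) dt + sigma dB, so Y_t = log(x_0) + (mu - sigma^2/2) t + sigma B_t and hence X_t = x_0 * exp((mu - sigma^2/2) t + sigma B_t).
With mu = 3/5, sigma = 2/3, x_0 = 2/5, this gives:
  X_t = 2/5 * exp((17/45) * t + (2/3) * B_t).
Since sigma*B_t ~ Normal(0, sigma^2 t), E[exp(sigma*B_t)] = exp(sigma^2 t / 2); so E[X_t] = x_0 * exp((mu - sigma^2/2) t) * exp(sigma^2 t / 2) = x_0 * exp(mu t) = 2*exp(3*t/5)/5.
Var(X_t) = E[X_t^2] - (E[X_t])^2 = x_0^2 * exp(2 mu t) * (exp(sigma^2 t) - 1) = 4*(exp(4*t/9) - 1)*exp(6*t/5)/25.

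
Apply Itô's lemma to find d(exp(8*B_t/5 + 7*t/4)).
d(exp(8*B_t/5 + 7*t/4)) = (303*exp(8*B_t/5 + 7*t/4)/100) dt + (8*exp(8*B_t/5 + 7*t/4)/5) dB_t

Itô's formula for f(t, x): d f(t, B_t) = (f_t + (1/2) f_xx) dt + f_x dB_t. Compute partials of f(t, x) = exp(7*t/4 + 8*x/5):
  f_t(t,x)  = 7*exp(7*t/4 + 8*x/5)/4
  f_x(t,x)  = 8*exp(7*t/4 + 8*x/5)/5
  f_xx(t,x) = 64*exp(7*t/4 + 8*x/5)/25
Assemble drift = f_t + (1/2) f_xx = 303*exp(7*t/4 + 8*x/5)/100 and diffusion = f_x = 8*exp(7*t/4 + 8*x/5)/5. Substituting x = B_t:
  d(exp(8*B_t/5 + 7*t/4)) = (303*exp(8*B_t/5 + 7*t/4)/100) dt + (8*exp(8*B_t/5 + 7*t/4)/5) dB_t.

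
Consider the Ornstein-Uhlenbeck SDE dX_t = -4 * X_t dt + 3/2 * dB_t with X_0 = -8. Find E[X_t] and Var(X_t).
E[X_t] = -8*exp(-4*t); Var(X_t) = 9/32 - 9*exp(-8*t)/32

The OU SDE dX = -theta X dt + sigma dB admits the integrating factor exp(theta t): d(exp(theta t) X_t) = sigma exp(theta t) dB_t. Integrating from 0 to t:
  X_t = x_0 * exp(-theta t) + sigma * int_0^t exp(-theta (t-s)) dB_s.
The Itô integral has mean 0 and (by the Itô isometry) variance sigma^2 * int_0^t exp(-2 theta (t - s)) ds = sigma^2 * (1 - exp(-2 theta t)) / (2 theta).
With theta = 4, sigma = 3/2, x_0 = -8:
  E[X_t] = -8 * exp(-4 t) = -8*exp(-4*t)
  Var(X_t) = (3/2)^2 * (1 - exp(-2*4 t)) / (2 * 4) = 9/32 - 9*exp(-8*t)/32.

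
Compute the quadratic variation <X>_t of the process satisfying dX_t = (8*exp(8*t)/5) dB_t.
<X>_t = 4*exp(16*t)/25 - 4/25

For an Itô process dX_t = a(t) dt + b(t) dB_t, the quadratic variation is <X>_t = int_0^t b(s)^2 ds (the drift term does not contribute). Here b(s) = 8*exp(8*s)/5, so
  b(s)^2 = 64*exp(16*s)/25.
Integrating from 0 to t:
  <X>_t = int_0^t (64*exp(16*s)/25) ds = 4*exp(16*t)/25 - 4/25.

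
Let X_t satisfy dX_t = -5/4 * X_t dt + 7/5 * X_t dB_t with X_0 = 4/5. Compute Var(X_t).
Var(X_t) = (16*exp(49*t/25) - 16)*exp(-5*t/2)/25

For GBM dX = mu X dt + sigma X dB with X_0 = x_0, apply Itô to Y = log X: dY = (mu - sigma^2/2) dt + sigma dB, so Y_t = log(x_0) + (mu - sigma^2/2) t + sigma B_t and hence X_t = x_0 * exp((mu - sigma^2/2) t + sigma B_t).
With mu = -5/4, sigma = 7/5, x_0 = 4/5, this gives:
  X_t = 4/5 * exp((-223/100) * t + (7/5) * B_t).
Since sigma*B_t ~ Normal(0, sigma^2 t), E[exp(sigma*B_t)] = exp(sigma^2 t / 2); so E[X_t] = x_0 * exp((mu - sigma^2/2) t) * exp(sigma^2 t / 2) = x_0 * exp(mu t) = 4*exp(-5*t/4)/5.
Var(X_t) = E[X_t^2] - (E[X_t])^2 = x_0^2 * exp(2 mu t) * (exp(sigma^2 t) - 1) = (16*exp(49*t/25) - 16)*exp(-5*t/2)/25.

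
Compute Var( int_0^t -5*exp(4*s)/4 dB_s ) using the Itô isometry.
Var = 25*exp(8*t)/128 - 25/128

The Itô integral of a deterministic integrand f(s) has mean 0 because each increment f(s) * (B_{s+ds} - B_s) has mean 0. By the Itô isometry:
  Var( int_0^t f(s) dB_s ) = E[ (int_0^t f(s) dB_s)^2 ] = int_0^t f(s)^2 ds.
Here f(s) = -5*exp(4*s)/4, so f(s)^2 = 25*exp(8*s)/16. Integrate:
  int_0^t (25*exp(8*s)/16) ds = 25*exp(8*t)/128 - 25/128.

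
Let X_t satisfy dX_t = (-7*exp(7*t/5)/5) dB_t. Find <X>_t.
<X>_t = 7*exp(14*t/5)/10 - 7/10

For an Itô process dX_t = a(t) dt + b(t) dB_t, the quadratic variation is <X>_t = int_0^t b(s)^2 ds (the drift term does not contribute). Here b(s) = -7*exp(7*s/5)/5, so
  b(s)^2 = 49*exp(14*s/5)/25.
Integrating from 0 to t:
  <X>_t = int_0^t (49*exp(14*s/5)/25) ds = 7*exp(14*t/5)/10 - 7/10.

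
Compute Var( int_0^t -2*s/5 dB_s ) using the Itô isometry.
Var = 4*t^3/75

The Itô integral of a deterministic integrand f(s) has mean 0 because each increment f(s) * (B_{s+ds} - B_s) has mean 0. By the Itô isometry:
  Var( int_0^t f(s) dB_s ) = E[ (int_0^t f(s) dB_s)^2 ] = int_0^t f(s)^2 ds.
Here f(s) = -2*s/5, so f(s)^2 = 4*s^2/25. Integrate:
  int_0^t (4*s^2/25) ds = 4*t^3/75.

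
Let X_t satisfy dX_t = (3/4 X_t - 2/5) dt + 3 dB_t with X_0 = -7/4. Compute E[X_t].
E[X_t] = 8/15 - 137*exp(3*t/4)/60

Taking expectations and using E[dB_t] = 0, the mean m(t) = E[X_t] satisfies the ODE m'(t) = a m(t) + b with m(0) = x_0. With a = 3/4, b = -2/5, x_0 = -7/4, the solution is
  m(t) = x_0 * exp(a t) + (b/a) * (exp(a t) - 1)
       = (-7/4) * exp((3/4) t) + ((-2/5)/(3/4)) * (exp((3/4) t) - 1)
       = 8/15 - 137*exp(3*t/4)/60.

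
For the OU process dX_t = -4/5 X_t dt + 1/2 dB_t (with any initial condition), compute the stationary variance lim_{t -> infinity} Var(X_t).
lim Var(X_t) = 5/32

The OU SDE dX = -theta X dt + sigma dB admits the integrating factor exp(theta t): d(exp(theta t) X_t) = sigma exp(theta t) dB_t. Integrating from 0 to t gives X_t = x_0 * exp(-theta t) + sigma * int_0^t exp(-theta (t-s)) dB_s for any initial x_0. The Itô integral has variance (by the Itô isometry) sigma^2 * int_0^t exp(-2 theta (t - s)) ds = sigma^2 * (1 - exp(-2 theta t)) / (2 theta), independent of x_0.
With theta = 4/5, sigma = 1/2:
  Var(X_t) = (1/2)^2 * (1 - exp(-2*4/5 t)) / (2 * 4/5) = 5/32 - 5*exp(-8*t/5)/32.
As t -> infinity, exp(-2*4/5 t) -> 0, so the stationary variance is sigma^2 / (2 theta) = 5/32.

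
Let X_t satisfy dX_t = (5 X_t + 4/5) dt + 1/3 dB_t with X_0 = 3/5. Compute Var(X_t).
Var(X_t) = exp(10*t)/90 - 1/90

The variance V(t) = Var(X_t) satisfies V'(t) = 2 a V(t) + c^2 with V(0) = 0 (drift coefficient is linear in X, diffusion is constant). With a = 5, c = 1/3, the solution is
  V(t) = (c^2 / (2 a)) * (exp(2 a t) - 1)
       = ((1/3)^2 / (2*5)) * (exp(10 t) - 1)
       = exp(10*t)/90 - 1/90.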